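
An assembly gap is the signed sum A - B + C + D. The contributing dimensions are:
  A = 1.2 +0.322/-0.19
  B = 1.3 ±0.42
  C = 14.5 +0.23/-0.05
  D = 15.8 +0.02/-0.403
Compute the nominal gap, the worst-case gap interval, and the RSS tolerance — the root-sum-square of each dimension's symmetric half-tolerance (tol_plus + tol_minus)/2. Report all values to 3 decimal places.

Stack each dimension's contribution:
  +A: nom +1.200 → Σnom=1.200; wc +0.322/-0.190 → slack +0.322/-0.190; half-tol=0.256, Σhalf²=0.065536
  -B: nom -1.300 → Σnom=-0.100; wc +0.420/-0.420 → slack +0.742/-0.610; half-tol=0.420, Σhalf²=0.241936
  +C: nom +14.500 → Σnom=14.400; wc +0.230/-0.050 → slack +0.972/-0.660; half-tol=0.140, Σhalf²=0.261536
  +D: nom +15.800 → Σnom=30.200; wc +0.020/-0.403 → slack +0.992/-1.063; half-tol=0.212, Σhalf²=0.306268
Nominal = 30.200. Worst-case = [30.200 - 1.063, 30.200 + 0.992] = [29.137, 31.192]. RSS = √0.306268 = 0.553.

nominal=30.200 wc=[29.137,31.192] rss=0.553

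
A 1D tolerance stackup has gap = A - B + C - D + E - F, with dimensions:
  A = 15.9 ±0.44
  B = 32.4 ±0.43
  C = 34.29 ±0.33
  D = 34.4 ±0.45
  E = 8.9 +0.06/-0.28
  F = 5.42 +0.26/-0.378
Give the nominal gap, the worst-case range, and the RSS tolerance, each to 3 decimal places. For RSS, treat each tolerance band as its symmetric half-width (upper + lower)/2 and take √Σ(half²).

nominal=-13.130 wc=[-15.320,-11.042] rss=0.906

Stack each dimension's contribution:
  +A: nom +15.900 → Σnom=15.900; wc +0.440/-0.440 → slack +0.440/-0.440; half-tol=0.440, Σhalf²=0.193600
  -B: nom -32.400 → Σnom=-16.500; wc +0.430/-0.430 → slack +0.870/-0.870; half-tol=0.430, Σhalf²=0.378500
  +C: nom +34.290 → Σnom=17.790; wc +0.330/-0.330 → slack +1.200/-1.200; half-tol=0.330, Σhalf²=0.487400
  -D: nom -34.400 → Σnom=-16.610; wc +0.450/-0.450 → slack +1.650/-1.650; half-tol=0.450, Σhalf²=0.689900
  +E: nom +8.900 → Σnom=-7.710; wc +0.060/-0.280 → slack +1.710/-1.930; half-tol=0.170, Σhalf²=0.718800
  -F: nom -5.420 → Σnom=-13.130; wc +0.378/-0.260 → slack +2.088/-2.190; half-tol=0.319, Σhalf²=0.820561
Nominal = -13.130. Worst-case = [-13.130 - 2.190, -13.130 + 2.088] = [-15.320, -11.042]. RSS = √0.820561 = 0.906.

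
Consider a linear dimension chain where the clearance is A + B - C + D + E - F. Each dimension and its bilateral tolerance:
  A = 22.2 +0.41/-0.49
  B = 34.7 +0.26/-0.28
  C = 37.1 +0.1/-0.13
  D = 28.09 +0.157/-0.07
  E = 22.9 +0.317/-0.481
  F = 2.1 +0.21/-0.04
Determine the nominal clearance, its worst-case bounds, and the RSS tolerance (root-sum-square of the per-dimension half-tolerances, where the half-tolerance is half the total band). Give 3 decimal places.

nominal=68.690 wc=[67.059,70.004] rss=0.690

Stack each dimension's contribution:
  +A: nom +22.200 → Σnom=22.200; wc +0.410/-0.490 → slack +0.410/-0.490; half-tol=0.450, Σhalf²=0.202500
  +B: nom +34.700 → Σnom=56.900; wc +0.260/-0.280 → slack +0.670/-0.770; half-tol=0.270, Σhalf²=0.275400
  -C: nom -37.100 → Σnom=19.800; wc +0.130/-0.100 → slack +0.800/-0.870; half-tol=0.115, Σhalf²=0.288625
  +D: nom +28.090 → Σnom=47.890; wc +0.157/-0.070 → slack +0.957/-0.940; half-tol=0.114, Σhalf²=0.301507
  +E: nom +22.900 → Σnom=70.790; wc +0.317/-0.481 → slack +1.274/-1.421; half-tol=0.399, Σhalf²=0.460708
  -F: nom -2.100 → Σnom=68.690; wc +0.040/-0.210 → slack +1.314/-1.631; half-tol=0.125, Σhalf²=0.476333
Nominal = 68.690. Worst-case = [68.690 - 1.631, 68.690 + 1.314] = [67.059, 70.004]. RSS = √0.476333 = 0.690.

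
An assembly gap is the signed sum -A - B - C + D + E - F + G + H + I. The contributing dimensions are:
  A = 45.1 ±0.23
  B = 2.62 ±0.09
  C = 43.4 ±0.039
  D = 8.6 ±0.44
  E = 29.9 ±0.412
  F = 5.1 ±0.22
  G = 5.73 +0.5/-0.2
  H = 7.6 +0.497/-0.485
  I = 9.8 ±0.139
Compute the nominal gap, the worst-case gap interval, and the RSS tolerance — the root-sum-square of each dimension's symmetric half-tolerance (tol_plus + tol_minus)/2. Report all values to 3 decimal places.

Stack each dimension's contribution:
  -A: nom -45.100 → Σnom=-45.100; wc +0.230/-0.230 → slack +0.230/-0.230; half-tol=0.230, Σhalf²=0.052900
  -B: nom -2.620 → Σnom=-47.720; wc +0.090/-0.090 → slack +0.320/-0.320; half-tol=0.090, Σhalf²=0.061000
  -C: nom -43.400 → Σnom=-91.120; wc +0.039/-0.039 → slack +0.359/-0.359; half-tol=0.039, Σhalf²=0.062521
  +D: nom +8.600 → Σnom=-82.520; wc +0.440/-0.440 → slack +0.799/-0.799; half-tol=0.440, Σhalf²=0.256121
  +E: nom +29.900 → Σnom=-52.620; wc +0.412/-0.412 → slack +1.211/-1.211; half-tol=0.412, Σhalf²=0.425865
  -F: nom -5.100 → Σnom=-57.720; wc +0.220/-0.220 → slack +1.431/-1.431; half-tol=0.220, Σhalf²=0.474265
  +G: nom +5.730 → Σnom=-51.990; wc +0.500/-0.200 → slack +1.931/-1.631; half-tol=0.350, Σhalf²=0.596765
  +H: nom +7.600 → Σnom=-44.390; wc +0.497/-0.485 → slack +2.428/-2.116; half-tol=0.491, Σhalf²=0.837846
  +I: nom +9.800 → Σnom=-34.590; wc +0.139/-0.139 → slack +2.567/-2.255; half-tol=0.139, Σhalf²=0.857167
Nominal = -34.590. Worst-case = [-34.590 - 2.255, -34.590 + 2.567] = [-36.845, -32.023]. RSS = √0.857167 = 0.926.

nominal=-34.590 wc=[-36.845,-32.023] rss=0.926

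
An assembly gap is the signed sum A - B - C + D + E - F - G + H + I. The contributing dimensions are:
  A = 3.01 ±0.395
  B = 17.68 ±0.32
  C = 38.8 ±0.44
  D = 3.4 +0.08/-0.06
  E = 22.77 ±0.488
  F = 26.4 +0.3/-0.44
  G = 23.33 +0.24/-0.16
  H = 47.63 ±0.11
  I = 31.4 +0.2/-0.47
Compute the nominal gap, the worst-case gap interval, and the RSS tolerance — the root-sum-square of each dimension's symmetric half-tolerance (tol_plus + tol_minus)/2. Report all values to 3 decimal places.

Stack each dimension's contribution:
  +A: nom +3.010 → Σnom=3.010; wc +0.395/-0.395 → slack +0.395/-0.395; half-tol=0.395, Σhalf²=0.156025
  -B: nom -17.680 → Σnom=-14.670; wc +0.320/-0.320 → slack +0.715/-0.715; half-tol=0.320, Σhalf²=0.258425
  -C: nom -38.800 → Σnom=-53.470; wc +0.440/-0.440 → slack +1.155/-1.155; half-tol=0.440, Σhalf²=0.452025
  +D: nom +3.400 → Σnom=-50.070; wc +0.080/-0.060 → slack +1.235/-1.215; half-tol=0.070, Σhalf²=0.456925
  +E: nom +22.770 → Σnom=-27.300; wc +0.488/-0.488 → slack +1.723/-1.703; half-tol=0.488, Σhalf²=0.695069
  -F: nom -26.400 → Σnom=-53.700; wc +0.440/-0.300 → slack +2.163/-2.003; half-tol=0.370, Σhalf²=0.831969
  -G: nom -23.330 → Σnom=-77.030; wc +0.160/-0.240 → slack +2.323/-2.243; half-tol=0.200, Σhalf²=0.871969
  +H: nom +47.630 → Σnom=-29.400; wc +0.110/-0.110 → slack +2.433/-2.353; half-tol=0.110, Σhalf²=0.884069
  +I: nom +31.400 → Σnom=2.000; wc +0.200/-0.470 → slack +2.633/-2.823; half-tol=0.335, Σhalf²=0.996294
Nominal = 2.000. Worst-case = [2.000 - 2.823, 2.000 + 2.633] = [-0.823, 4.633]. RSS = √0.996294 = 0.998.

nominal=2.000 wc=[-0.823,4.633] rss=0.998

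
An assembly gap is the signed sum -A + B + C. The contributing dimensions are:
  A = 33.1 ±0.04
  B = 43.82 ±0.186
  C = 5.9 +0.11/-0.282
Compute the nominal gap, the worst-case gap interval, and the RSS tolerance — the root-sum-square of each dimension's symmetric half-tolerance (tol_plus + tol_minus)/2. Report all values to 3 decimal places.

Stack each dimension's contribution:
  -A: nom -33.100 → Σnom=-33.100; wc +0.040/-0.040 → slack +0.040/-0.040; half-tol=0.040, Σhalf²=0.001600
  +B: nom +43.820 → Σnom=10.720; wc +0.186/-0.186 → slack +0.226/-0.226; half-tol=0.186, Σhalf²=0.036196
  +C: nom +5.900 → Σnom=16.620; wc +0.110/-0.282 → slack +0.336/-0.508; half-tol=0.196, Σhalf²=0.074612
Nominal = 16.620. Worst-case = [16.620 - 0.508, 16.620 + 0.336] = [16.112, 16.956]. RSS = √0.074612 = 0.273.

nominal=16.620 wc=[16.112,16.956] rss=0.273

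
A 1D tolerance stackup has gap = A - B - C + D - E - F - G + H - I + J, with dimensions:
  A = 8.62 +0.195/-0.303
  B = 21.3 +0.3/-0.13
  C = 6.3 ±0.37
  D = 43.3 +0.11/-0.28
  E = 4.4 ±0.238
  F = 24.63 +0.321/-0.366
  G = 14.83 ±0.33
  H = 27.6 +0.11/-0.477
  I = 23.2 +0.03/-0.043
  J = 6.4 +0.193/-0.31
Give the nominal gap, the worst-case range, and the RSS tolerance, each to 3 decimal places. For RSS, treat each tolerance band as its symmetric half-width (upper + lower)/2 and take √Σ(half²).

Stack each dimension's contribution:
  +A: nom +8.620 → Σnom=8.620; wc +0.195/-0.303 → slack +0.195/-0.303; half-tol=0.249, Σhalf²=0.062001
  -B: nom -21.300 → Σnom=-12.680; wc +0.130/-0.300 → slack +0.325/-0.603; half-tol=0.215, Σhalf²=0.108226
  -C: nom -6.300 → Σnom=-18.980; wc +0.370/-0.370 → slack +0.695/-0.973; half-tol=0.370, Σhalf²=0.245126
  +D: nom +43.300 → Σnom=24.320; wc +0.110/-0.280 → slack +0.805/-1.253; half-tol=0.195, Σhalf²=0.283151
  -E: nom -4.400 → Σnom=19.920; wc +0.238/-0.238 → slack +1.043/-1.491; half-tol=0.238, Σhalf²=0.339795
  -F: nom -24.630 → Σnom=-4.710; wc +0.366/-0.321 → slack +1.409/-1.812; half-tol=0.344, Σhalf²=0.457787
  -G: nom -14.830 → Σnom=-19.540; wc +0.330/-0.330 → slack +1.739/-2.142; half-tol=0.330, Σhalf²=0.566687
  +H: nom +27.600 → Σnom=8.060; wc +0.110/-0.477 → slack +1.849/-2.619; half-tol=0.293, Σhalf²=0.652829
  -I: nom -23.200 → Σnom=-15.140; wc +0.043/-0.030 → slack +1.892/-2.649; half-tol=0.036, Σhalf²=0.654162
  +J: nom +6.400 → Σnom=-8.740; wc +0.193/-0.310 → slack +2.085/-2.959; half-tol=0.252, Σhalf²=0.717414
Nominal = -8.740. Worst-case = [-8.740 - 2.959, -8.740 + 2.085] = [-11.699, -6.655]. RSS = √0.717414 = 0.847.

nominal=-8.740 wc=[-11.699,-6.655] rss=0.847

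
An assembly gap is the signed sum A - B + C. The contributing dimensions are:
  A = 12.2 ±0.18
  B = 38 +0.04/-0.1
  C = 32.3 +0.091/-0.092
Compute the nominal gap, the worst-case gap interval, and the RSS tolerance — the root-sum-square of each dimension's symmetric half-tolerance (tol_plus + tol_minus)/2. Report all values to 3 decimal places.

nominal=6.500 wc=[6.188,6.871] rss=0.214

Stack each dimension's contribution:
  +A: nom +12.200 → Σnom=12.200; wc +0.180/-0.180 → slack +0.180/-0.180; half-tol=0.180, Σhalf²=0.032400
  -B: nom -38.000 → Σnom=-25.800; wc +0.100/-0.040 → slack +0.280/-0.220; half-tol=0.070, Σhalf²=0.037300
  +C: nom +32.300 → Σnom=6.500; wc +0.091/-0.092 → slack +0.371/-0.312; half-tol=0.091, Σhalf²=0.045672
Nominal = 6.500. Worst-case = [6.500 - 0.312, 6.500 + 0.371] = [6.188, 6.871]. RSS = √0.045672 = 0.214.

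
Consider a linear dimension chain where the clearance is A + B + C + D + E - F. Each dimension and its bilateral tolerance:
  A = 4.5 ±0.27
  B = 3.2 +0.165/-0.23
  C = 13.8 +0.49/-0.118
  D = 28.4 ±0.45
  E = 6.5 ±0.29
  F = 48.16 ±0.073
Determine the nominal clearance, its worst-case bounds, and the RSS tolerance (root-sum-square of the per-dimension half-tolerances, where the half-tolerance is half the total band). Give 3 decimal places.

nominal=8.240 wc=[6.809,9.978] rss=0.704

Stack each dimension's contribution:
  +A: nom +4.500 → Σnom=4.500; wc +0.270/-0.270 → slack +0.270/-0.270; half-tol=0.270, Σhalf²=0.072900
  +B: nom +3.200 → Σnom=7.700; wc +0.165/-0.230 → slack +0.435/-0.500; half-tol=0.198, Σhalf²=0.111906
  +C: nom +13.800 → Σnom=21.500; wc +0.490/-0.118 → slack +0.925/-0.618; half-tol=0.304, Σhalf²=0.204322
  +D: nom +28.400 → Σnom=49.900; wc +0.450/-0.450 → slack +1.375/-1.068; half-tol=0.450, Σhalf²=0.406822
  +E: nom +6.500 → Σnom=56.400; wc +0.290/-0.290 → slack +1.665/-1.358; half-tol=0.290, Σhalf²=0.490922
  -F: nom -48.160 → Σnom=8.240; wc +0.073/-0.073 → slack +1.738/-1.431; half-tol=0.073, Σhalf²=0.496251
Nominal = 8.240. Worst-case = [8.240 - 1.431, 8.240 + 1.738] = [6.809, 9.978]. RSS = √0.496251 = 0.704.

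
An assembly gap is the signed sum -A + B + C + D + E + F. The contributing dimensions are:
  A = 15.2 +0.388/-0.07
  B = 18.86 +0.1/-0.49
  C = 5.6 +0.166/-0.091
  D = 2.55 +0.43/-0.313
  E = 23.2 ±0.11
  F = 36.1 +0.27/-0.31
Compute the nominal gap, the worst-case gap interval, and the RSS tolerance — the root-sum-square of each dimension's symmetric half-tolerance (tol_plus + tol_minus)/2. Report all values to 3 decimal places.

nominal=71.110 wc=[69.408,72.256] rss=0.625

Stack each dimension's contribution:
  -A: nom -15.200 → Σnom=-15.200; wc +0.070/-0.388 → slack +0.070/-0.388; half-tol=0.229, Σhalf²=0.052441
  +B: nom +18.860 → Σnom=3.660; wc +0.100/-0.490 → slack +0.170/-0.878; half-tol=0.295, Σhalf²=0.139466
  +C: nom +5.600 → Σnom=9.260; wc +0.166/-0.091 → slack +0.336/-0.969; half-tol=0.129, Σhalf²=0.155978
  +D: nom +2.550 → Σnom=11.810; wc +0.430/-0.313 → slack +0.766/-1.282; half-tol=0.371, Σhalf²=0.293990
  +E: nom +23.200 → Σnom=35.010; wc +0.110/-0.110 → slack +0.876/-1.392; half-tol=0.110, Σhalf²=0.306090
  +F: nom +36.100 → Σnom=71.110; wc +0.270/-0.310 → slack +1.146/-1.702; half-tol=0.290, Σhalf²=0.390190
Nominal = 71.110. Worst-case = [71.110 - 1.702, 71.110 + 1.146] = [69.408, 72.256]. RSS = √0.390190 = 0.625.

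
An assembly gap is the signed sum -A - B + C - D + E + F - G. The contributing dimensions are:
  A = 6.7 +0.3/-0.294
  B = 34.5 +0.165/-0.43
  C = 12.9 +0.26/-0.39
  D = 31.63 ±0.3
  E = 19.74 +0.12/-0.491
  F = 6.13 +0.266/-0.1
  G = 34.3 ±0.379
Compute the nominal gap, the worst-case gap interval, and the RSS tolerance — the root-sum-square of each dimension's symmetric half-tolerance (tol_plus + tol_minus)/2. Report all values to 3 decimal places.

nominal=-68.360 wc=[-70.485,-66.311] rss=0.802

Stack each dimension's contribution:
  -A: nom -6.700 → Σnom=-6.700; wc +0.294/-0.300 → slack +0.294/-0.300; half-tol=0.297, Σhalf²=0.088209
  -B: nom -34.500 → Σnom=-41.200; wc +0.430/-0.165 → slack +0.724/-0.465; half-tol=0.297, Σhalf²=0.176715
  +C: nom +12.900 → Σnom=-28.300; wc +0.260/-0.390 → slack +0.984/-0.855; half-tol=0.325, Σhalf²=0.282340
  -D: nom -31.630 → Σnom=-59.930; wc +0.300/-0.300 → slack +1.284/-1.155; half-tol=0.300, Σhalf²=0.372340
  +E: nom +19.740 → Σnom=-40.190; wc +0.120/-0.491 → slack +1.404/-1.646; half-tol=0.305, Σhalf²=0.465671
  +F: nom +6.130 → Σnom=-34.060; wc +0.266/-0.100 → slack +1.670/-1.746; half-tol=0.183, Σhalf²=0.499160
  -G: nom -34.300 → Σnom=-68.360; wc +0.379/-0.379 → slack +2.049/-2.125; half-tol=0.379, Σhalf²=0.642800
Nominal = -68.360. Worst-case = [-68.360 - 2.125, -68.360 + 2.049] = [-70.485, -66.311]. RSS = √0.642800 = 0.802.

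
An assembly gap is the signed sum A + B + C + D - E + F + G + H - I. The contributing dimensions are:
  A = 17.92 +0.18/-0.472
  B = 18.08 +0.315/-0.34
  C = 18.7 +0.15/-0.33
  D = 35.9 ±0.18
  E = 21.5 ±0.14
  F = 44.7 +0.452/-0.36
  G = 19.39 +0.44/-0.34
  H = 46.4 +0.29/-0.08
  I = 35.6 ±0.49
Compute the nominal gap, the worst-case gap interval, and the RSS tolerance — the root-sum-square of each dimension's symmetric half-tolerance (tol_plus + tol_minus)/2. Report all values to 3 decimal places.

Stack each dimension's contribution:
  +A: nom +17.920 → Σnom=17.920; wc +0.180/-0.472 → slack +0.180/-0.472; half-tol=0.326, Σhalf²=0.106276
  +B: nom +18.080 → Σnom=36.000; wc +0.315/-0.340 → slack +0.495/-0.812; half-tol=0.328, Σhalf²=0.213532
  +C: nom +18.700 → Σnom=54.700; wc +0.150/-0.330 → slack +0.645/-1.142; half-tol=0.240, Σhalf²=0.271132
  +D: nom +35.900 → Σnom=90.600; wc +0.180/-0.180 → slack +0.825/-1.322; half-tol=0.180, Σhalf²=0.303532
  -E: nom -21.500 → Σnom=69.100; wc +0.140/-0.140 → slack +0.965/-1.462; half-tol=0.140, Σhalf²=0.323132
  +F: nom +44.700 → Σnom=113.800; wc +0.452/-0.360 → slack +1.417/-1.822; half-tol=0.406, Σhalf²=0.487968
  +G: nom +19.390 → Σnom=133.190; wc +0.440/-0.340 → slack +1.857/-2.162; half-tol=0.390, Σhalf²=0.640068
  +H: nom +46.400 → Σnom=179.590; wc +0.290/-0.080 → slack +2.147/-2.242; half-tol=0.185, Σhalf²=0.674293
  -I: nom -35.600 → Σnom=143.990; wc +0.490/-0.490 → slack +2.637/-2.732; half-tol=0.490, Σhalf²=0.914393
Nominal = 143.990. Worst-case = [143.990 - 2.732, 143.990 + 2.637] = [141.258, 146.627]. RSS = √0.914393 = 0.956.

nominal=143.990 wc=[141.258,146.627] rss=0.956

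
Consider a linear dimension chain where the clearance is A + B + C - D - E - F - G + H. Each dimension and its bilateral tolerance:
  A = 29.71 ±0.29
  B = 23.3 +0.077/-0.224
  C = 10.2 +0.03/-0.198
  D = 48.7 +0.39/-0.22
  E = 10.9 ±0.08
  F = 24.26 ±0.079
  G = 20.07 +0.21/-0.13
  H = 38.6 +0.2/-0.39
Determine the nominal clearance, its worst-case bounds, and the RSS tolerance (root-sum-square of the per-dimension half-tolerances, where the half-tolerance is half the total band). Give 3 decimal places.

nominal=-2.120 wc=[-3.981,-1.014] rss=0.584

Stack each dimension's contribution:
  +A: nom +29.710 → Σnom=29.710; wc +0.290/-0.290 → slack +0.290/-0.290; half-tol=0.290, Σhalf²=0.084100
  +B: nom +23.300 → Σnom=53.010; wc +0.077/-0.224 → slack +0.367/-0.514; half-tol=0.150, Σhalf²=0.106750
  +C: nom +10.200 → Σnom=63.210; wc +0.030/-0.198 → slack +0.397/-0.712; half-tol=0.114, Σhalf²=0.119746
  -D: nom -48.700 → Σnom=14.510; wc +0.220/-0.390 → slack +0.617/-1.102; half-tol=0.305, Σhalf²=0.212771
  -E: nom -10.900 → Σnom=3.610; wc +0.080/-0.080 → slack +0.697/-1.182; half-tol=0.080, Σhalf²=0.219171
  -F: nom -24.260 → Σnom=-20.650; wc +0.079/-0.079 → slack +0.776/-1.261; half-tol=0.079, Σhalf²=0.225412
  -G: nom -20.070 → Σnom=-40.720; wc +0.130/-0.210 → slack +0.906/-1.471; half-tol=0.170, Σhalf²=0.254312
  +H: nom +38.600 → Σnom=-2.120; wc +0.200/-0.390 → slack +1.106/-1.861; half-tol=0.295, Σhalf²=0.341337
Nominal = -2.120. Worst-case = [-2.120 - 1.861, -2.120 + 1.106] = [-3.981, -1.014]. RSS = √0.341337 = 0.584.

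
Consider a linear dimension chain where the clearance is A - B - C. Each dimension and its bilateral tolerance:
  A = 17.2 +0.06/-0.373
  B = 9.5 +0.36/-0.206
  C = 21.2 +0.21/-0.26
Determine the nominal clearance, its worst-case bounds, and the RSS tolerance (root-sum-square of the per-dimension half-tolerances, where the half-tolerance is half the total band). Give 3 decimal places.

Stack each dimension's contribution:
  +A: nom +17.200 → Σnom=17.200; wc +0.060/-0.373 → slack +0.060/-0.373; half-tol=0.216, Σhalf²=0.046872
  -B: nom -9.500 → Σnom=7.700; wc +0.206/-0.360 → slack +0.266/-0.733; half-tol=0.283, Σhalf²=0.126961
  -C: nom -21.200 → Σnom=-13.500; wc +0.260/-0.210 → slack +0.526/-0.943; half-tol=0.235, Σhalf²=0.182186
Nominal = -13.500. Worst-case = [-13.500 - 0.943, -13.500 + 0.526] = [-14.443, -12.974]. RSS = √0.182186 = 0.427.

nominal=-13.500 wc=[-14.443,-12.974] rss=0.427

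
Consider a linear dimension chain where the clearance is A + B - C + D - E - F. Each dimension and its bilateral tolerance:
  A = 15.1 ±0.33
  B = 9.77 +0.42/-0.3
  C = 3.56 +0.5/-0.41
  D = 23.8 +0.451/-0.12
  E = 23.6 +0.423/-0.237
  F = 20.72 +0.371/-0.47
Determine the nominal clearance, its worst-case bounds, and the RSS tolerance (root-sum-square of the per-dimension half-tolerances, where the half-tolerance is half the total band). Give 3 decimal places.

Stack each dimension's contribution:
  +A: nom +15.100 → Σnom=15.100; wc +0.330/-0.330 → slack +0.330/-0.330; half-tol=0.330, Σhalf²=0.108900
  +B: nom +9.770 → Σnom=24.870; wc +0.420/-0.300 → slack +0.750/-0.630; half-tol=0.360, Σhalf²=0.238500
  -C: nom -3.560 → Σnom=21.310; wc +0.410/-0.500 → slack +1.160/-1.130; half-tol=0.455, Σhalf²=0.445525
  +D: nom +23.800 → Σnom=45.110; wc +0.451/-0.120 → slack +1.611/-1.250; half-tol=0.285, Σhalf²=0.527035
  -E: nom -23.600 → Σnom=21.510; wc +0.237/-0.423 → slack +1.848/-1.673; half-tol=0.330, Σhalf²=0.635935
  -F: nom -20.720 → Σnom=0.790; wc +0.470/-0.371 → slack +2.318/-2.044; half-tol=0.420, Σhalf²=0.812755
Nominal = 0.790. Worst-case = [0.790 - 2.044, 0.790 + 2.318] = [-1.254, 3.108]. RSS = √0.812755 = 0.902.

nominal=0.790 wc=[-1.254,3.108] rss=0.902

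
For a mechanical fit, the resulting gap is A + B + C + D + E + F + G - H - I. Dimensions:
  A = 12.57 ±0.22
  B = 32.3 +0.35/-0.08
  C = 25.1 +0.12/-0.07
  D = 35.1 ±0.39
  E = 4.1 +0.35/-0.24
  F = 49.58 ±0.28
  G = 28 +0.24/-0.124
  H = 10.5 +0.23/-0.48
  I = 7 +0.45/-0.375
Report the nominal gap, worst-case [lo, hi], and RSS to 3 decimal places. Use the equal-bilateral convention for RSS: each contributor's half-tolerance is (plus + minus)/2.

Stack each dimension's contribution:
  +A: nom +12.570 → Σnom=12.570; wc +0.220/-0.220 → slack +0.220/-0.220; half-tol=0.220, Σhalf²=0.048400
  +B: nom +32.300 → Σnom=44.870; wc +0.350/-0.080 → slack +0.570/-0.300; half-tol=0.215, Σhalf²=0.094625
  +C: nom +25.100 → Σnom=69.970; wc +0.120/-0.070 → slack +0.690/-0.370; half-tol=0.095, Σhalf²=0.103650
  +D: nom +35.100 → Σnom=105.070; wc +0.390/-0.390 → slack +1.080/-0.760; half-tol=0.390, Σhalf²=0.255750
  +E: nom +4.100 → Σnom=109.170; wc +0.350/-0.240 → slack +1.430/-1.000; half-tol=0.295, Σhalf²=0.342775
  +F: nom +49.580 → Σnom=158.750; wc +0.280/-0.280 → slack +1.710/-1.280; half-tol=0.280, Σhalf²=0.421175
  +G: nom +28.000 → Σnom=186.750; wc +0.240/-0.124 → slack +1.950/-1.404; half-tol=0.182, Σhalf²=0.454299
  -H: nom -10.500 → Σnom=176.250; wc +0.480/-0.230 → slack +2.430/-1.634; half-tol=0.355, Σhalf²=0.580324
  -I: nom -7.000 → Σnom=169.250; wc +0.375/-0.450 → slack +2.805/-2.084; half-tol=0.412, Σhalf²=0.750480
Nominal = 169.250. Worst-case = [169.250 - 2.084, 169.250 + 2.805] = [167.166, 172.055]. RSS = √0.750480 = 0.866.

nominal=169.250 wc=[167.166,172.055] rss=0.866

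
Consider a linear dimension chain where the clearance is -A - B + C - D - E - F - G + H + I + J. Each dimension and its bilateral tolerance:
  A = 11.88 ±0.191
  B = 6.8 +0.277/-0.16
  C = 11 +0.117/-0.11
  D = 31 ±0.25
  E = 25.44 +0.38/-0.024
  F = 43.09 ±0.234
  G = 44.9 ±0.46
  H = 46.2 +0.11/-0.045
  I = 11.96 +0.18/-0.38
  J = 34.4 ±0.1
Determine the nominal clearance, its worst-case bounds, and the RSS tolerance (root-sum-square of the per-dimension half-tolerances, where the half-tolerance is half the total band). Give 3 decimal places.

Stack each dimension's contribution:
  -A: nom -11.880 → Σnom=-11.880; wc +0.191/-0.191 → slack +0.191/-0.191; half-tol=0.191, Σhalf²=0.036481
  -B: nom -6.800 → Σnom=-18.680; wc +0.160/-0.277 → slack +0.351/-0.468; half-tol=0.219, Σhalf²=0.084223
  +C: nom +11.000 → Σnom=-7.680; wc +0.117/-0.110 → slack +0.468/-0.578; half-tol=0.114, Σhalf²=0.097106
  -D: nom -31.000 → Σnom=-38.680; wc +0.250/-0.250 → slack +0.718/-0.828; half-tol=0.250, Σhalf²=0.159606
  -E: nom -25.440 → Σnom=-64.120; wc +0.024/-0.380 → slack +0.742/-1.208; half-tol=0.202, Σhalf²=0.200410
  -F: nom -43.090 → Σnom=-107.210; wc +0.234/-0.234 → slack +0.976/-1.442; half-tol=0.234, Σhalf²=0.255166
  -G: nom -44.900 → Σnom=-152.110; wc +0.460/-0.460 → slack +1.436/-1.902; half-tol=0.460, Σhalf²=0.466766
  +H: nom +46.200 → Σnom=-105.910; wc +0.110/-0.045 → slack +1.546/-1.947; half-tol=0.077, Σhalf²=0.472772
  +I: nom +11.960 → Σnom=-93.950; wc +0.180/-0.380 → slack +1.726/-2.327; half-tol=0.280, Σhalf²=0.551172
  +J: nom +34.400 → Σnom=-59.550; wc +0.100/-0.100 → slack +1.826/-2.427; half-tol=0.100, Σhalf²=0.561172
Nominal = -59.550. Worst-case = [-59.550 - 2.427, -59.550 + 1.826] = [-61.977, -57.724]. RSS = √0.561172 = 0.749.

nominal=-59.550 wc=[-61.977,-57.724] rss=0.749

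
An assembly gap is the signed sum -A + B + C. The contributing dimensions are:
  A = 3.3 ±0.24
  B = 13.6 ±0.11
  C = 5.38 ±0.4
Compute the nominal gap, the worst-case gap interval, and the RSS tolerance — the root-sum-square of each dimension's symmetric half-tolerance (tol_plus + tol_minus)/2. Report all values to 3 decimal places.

nominal=15.680 wc=[14.930,16.430] rss=0.479

Stack each dimension's contribution:
  -A: nom -3.300 → Σnom=-3.300; wc +0.240/-0.240 → slack +0.240/-0.240; half-tol=0.240, Σhalf²=0.057600
  +B: nom +13.600 → Σnom=10.300; wc +0.110/-0.110 → slack +0.350/-0.350; half-tol=0.110, Σhalf²=0.069700
  +C: nom +5.380 → Σnom=15.680; wc +0.400/-0.400 → slack +0.750/-0.750; half-tol=0.400, Σhalf²=0.229700
Nominal = 15.680. Worst-case = [15.680 - 0.750, 15.680 + 0.750] = [14.930, 16.430]. RSS = √0.229700 = 0.479.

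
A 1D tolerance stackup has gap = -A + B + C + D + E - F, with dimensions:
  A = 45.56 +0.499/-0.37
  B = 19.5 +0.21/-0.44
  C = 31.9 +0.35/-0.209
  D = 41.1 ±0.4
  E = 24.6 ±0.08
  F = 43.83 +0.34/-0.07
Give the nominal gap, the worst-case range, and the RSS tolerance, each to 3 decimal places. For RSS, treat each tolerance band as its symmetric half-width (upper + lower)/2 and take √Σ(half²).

nominal=27.710 wc=[25.742,29.190] rss=0.762

Stack each dimension's contribution:
  -A: nom -45.560 → Σnom=-45.560; wc +0.370/-0.499 → slack +0.370/-0.499; half-tol=0.434, Σhalf²=0.188790
  +B: nom +19.500 → Σnom=-26.060; wc +0.210/-0.440 → slack +0.580/-0.939; half-tol=0.325, Σhalf²=0.294415
  +C: nom +31.900 → Σnom=5.840; wc +0.350/-0.209 → slack +0.930/-1.148; half-tol=0.279, Σhalf²=0.372536
  +D: nom +41.100 → Σnom=46.940; wc +0.400/-0.400 → slack +1.330/-1.548; half-tol=0.400, Σhalf²=0.532536
  +E: nom +24.600 → Σnom=71.540; wc +0.080/-0.080 → slack +1.410/-1.628; half-tol=0.080, Σhalf²=0.538936
  -F: nom -43.830 → Σnom=27.710; wc +0.070/-0.340 → slack +1.480/-1.968; half-tol=0.205, Σhalf²=0.580960
Nominal = 27.710. Worst-case = [27.710 - 1.968, 27.710 + 1.480] = [25.742, 29.190]. RSS = √0.580960 = 0.762.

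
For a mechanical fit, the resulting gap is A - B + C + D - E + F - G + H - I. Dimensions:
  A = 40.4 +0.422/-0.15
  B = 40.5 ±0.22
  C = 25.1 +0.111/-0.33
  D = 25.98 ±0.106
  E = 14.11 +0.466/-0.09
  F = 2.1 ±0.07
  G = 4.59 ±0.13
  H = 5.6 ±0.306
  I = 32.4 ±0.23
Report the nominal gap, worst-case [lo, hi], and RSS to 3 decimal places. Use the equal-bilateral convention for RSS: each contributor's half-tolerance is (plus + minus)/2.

nominal=7.580 wc=[5.572,9.265] rss=0.660

Stack each dimension's contribution:
  +A: nom +40.400 → Σnom=40.400; wc +0.422/-0.150 → slack +0.422/-0.150; half-tol=0.286, Σhalf²=0.081796
  -B: nom -40.500 → Σnom=-0.100; wc +0.220/-0.220 → slack +0.642/-0.370; half-tol=0.220, Σhalf²=0.130196
  +C: nom +25.100 → Σnom=25.000; wc +0.111/-0.330 → slack +0.753/-0.700; half-tol=0.221, Σhalf²=0.178816
  +D: nom +25.980 → Σnom=50.980; wc +0.106/-0.106 → slack +0.859/-0.806; half-tol=0.106, Σhalf²=0.190052
  -E: nom -14.110 → Σnom=36.870; wc +0.090/-0.466 → slack +0.949/-1.272; half-tol=0.278, Σhalf²=0.267336
  +F: nom +2.100 → Σnom=38.970; wc +0.070/-0.070 → slack +1.019/-1.342; half-tol=0.070, Σhalf²=0.272236
  -G: nom -4.590 → Σnom=34.380; wc +0.130/-0.130 → slack +1.149/-1.472; half-tol=0.130, Σhalf²=0.289136
  +H: nom +5.600 → Σnom=39.980; wc +0.306/-0.306 → slack +1.455/-1.778; half-tol=0.306, Σhalf²=0.382772
  -I: nom -32.400 → Σnom=7.580; wc +0.230/-0.230 → slack +1.685/-2.008; half-tol=0.230, Σhalf²=0.435672
Nominal = 7.580. Worst-case = [7.580 - 2.008, 7.580 + 1.685] = [5.572, 9.265]. RSS = √0.435672 = 0.660.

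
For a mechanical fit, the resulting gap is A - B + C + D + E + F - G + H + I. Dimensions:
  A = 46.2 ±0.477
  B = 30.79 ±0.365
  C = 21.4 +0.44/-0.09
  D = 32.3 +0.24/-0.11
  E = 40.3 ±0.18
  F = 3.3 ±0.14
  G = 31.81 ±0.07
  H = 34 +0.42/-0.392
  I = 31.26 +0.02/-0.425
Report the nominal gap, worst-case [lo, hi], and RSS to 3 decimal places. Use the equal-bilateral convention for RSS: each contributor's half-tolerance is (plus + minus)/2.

Stack each dimension's contribution:
  +A: nom +46.200 → Σnom=46.200; wc +0.477/-0.477 → slack +0.477/-0.477; half-tol=0.477, Σhalf²=0.227529
  -B: nom -30.790 → Σnom=15.410; wc +0.365/-0.365 → slack +0.842/-0.842; half-tol=0.365, Σhalf²=0.360754
  +C: nom +21.400 → Σnom=36.810; wc +0.440/-0.090 → slack +1.282/-0.932; half-tol=0.265, Σhalf²=0.430979
  +D: nom +32.300 → Σnom=69.110; wc +0.240/-0.110 → slack +1.522/-1.042; half-tol=0.175, Σhalf²=0.461604
  +E: nom +40.300 → Σnom=109.410; wc +0.180/-0.180 → slack +1.702/-1.222; half-tol=0.180, Σhalf²=0.494004
  +F: nom +3.300 → Σnom=112.710; wc +0.140/-0.140 → slack +1.842/-1.362; half-tol=0.140, Σhalf²=0.513604
  -G: nom -31.810 → Σnom=80.900; wc +0.070/-0.070 → slack +1.912/-1.432; half-tol=0.070, Σhalf²=0.518504
  +H: nom +34.000 → Σnom=114.900; wc +0.420/-0.392 → slack +2.332/-1.824; half-tol=0.406, Σhalf²=0.683340
  +I: nom +31.260 → Σnom=146.160; wc +0.020/-0.425 → slack +2.352/-2.249; half-tol=0.223, Σhalf²=0.732846
Nominal = 146.160. Worst-case = [146.160 - 2.249, 146.160 + 2.352] = [143.911, 148.512]. RSS = √0.732846 = 0.856.

nominal=146.160 wc=[143.911,148.512] rss=0.856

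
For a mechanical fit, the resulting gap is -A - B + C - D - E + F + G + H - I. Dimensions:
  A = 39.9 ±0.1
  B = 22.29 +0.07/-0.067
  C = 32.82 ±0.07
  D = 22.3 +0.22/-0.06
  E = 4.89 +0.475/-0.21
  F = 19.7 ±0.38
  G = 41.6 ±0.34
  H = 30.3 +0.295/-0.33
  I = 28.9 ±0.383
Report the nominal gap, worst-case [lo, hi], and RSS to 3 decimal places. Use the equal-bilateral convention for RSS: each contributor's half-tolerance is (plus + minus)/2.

Stack each dimension's contribution:
  -A: nom -39.900 → Σnom=-39.900; wc +0.100/-0.100 → slack +0.100/-0.100; half-tol=0.100, Σhalf²=0.010000
  -B: nom -22.290 → Σnom=-62.190; wc +0.067/-0.070 → slack +0.167/-0.170; half-tol=0.069, Σhalf²=0.014692
  +C: nom +32.820 → Σnom=-29.370; wc +0.070/-0.070 → slack +0.237/-0.240; half-tol=0.070, Σhalf²=0.019592
  -D: nom -22.300 → Σnom=-51.670; wc +0.060/-0.220 → slack +0.297/-0.460; half-tol=0.140, Σhalf²=0.039192
  -E: nom -4.890 → Σnom=-56.560; wc +0.210/-0.475 → slack +0.507/-0.935; half-tol=0.342, Σhalf²=0.156498
  +F: nom +19.700 → Σnom=-36.860; wc +0.380/-0.380 → slack +0.887/-1.315; half-tol=0.380, Σhalf²=0.300898
  +G: nom +41.600 → Σnom=4.740; wc +0.340/-0.340 → slack +1.227/-1.655; half-tol=0.340, Σhalf²=0.416498
  +H: nom +30.300 → Σnom=35.040; wc +0.295/-0.330 → slack +1.522/-1.985; half-tol=0.312, Σhalf²=0.514155
  -I: nom -28.900 → Σnom=6.140; wc +0.383/-0.383 → slack +1.905/-2.368; half-tol=0.383, Σhalf²=0.660844
Nominal = 6.140. Worst-case = [6.140 - 2.368, 6.140 + 1.905] = [3.772, 8.045]. RSS = √0.660844 = 0.813.

nominal=6.140 wc=[3.772,8.045] rss=0.813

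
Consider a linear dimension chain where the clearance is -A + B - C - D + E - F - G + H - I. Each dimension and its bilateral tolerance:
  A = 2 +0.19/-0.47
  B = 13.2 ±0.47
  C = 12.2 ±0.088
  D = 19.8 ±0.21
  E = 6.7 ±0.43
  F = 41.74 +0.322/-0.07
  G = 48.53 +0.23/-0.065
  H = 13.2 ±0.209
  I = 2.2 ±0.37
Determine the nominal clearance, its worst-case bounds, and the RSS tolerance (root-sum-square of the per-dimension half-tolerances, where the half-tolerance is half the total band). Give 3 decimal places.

nominal=-93.370 wc=[-95.889,-90.988] rss=0.898

Stack each dimension's contribution:
  -A: nom -2.000 → Σnom=-2.000; wc +0.470/-0.190 → slack +0.470/-0.190; half-tol=0.330, Σhalf²=0.108900
  +B: nom +13.200 → Σnom=11.200; wc +0.470/-0.470 → slack +0.940/-0.660; half-tol=0.470, Σhalf²=0.329800
  -C: nom -12.200 → Σnom=-1.000; wc +0.088/-0.088 → slack +1.028/-0.748; half-tol=0.088, Σhalf²=0.337544
  -D: nom -19.800 → Σnom=-20.800; wc +0.210/-0.210 → slack +1.238/-0.958; half-tol=0.210, Σhalf²=0.381644
  +E: nom +6.700 → Σnom=-14.100; wc +0.430/-0.430 → slack +1.668/-1.388; half-tol=0.430, Σhalf²=0.566544
  -F: nom -41.740 → Σnom=-55.840; wc +0.070/-0.322 → slack +1.738/-1.710; half-tol=0.196, Σhalf²=0.604960
  -G: nom -48.530 → Σnom=-104.370; wc +0.065/-0.230 → slack +1.803/-1.940; half-tol=0.148, Σhalf²=0.626716
  +H: nom +13.200 → Σnom=-91.170; wc +0.209/-0.209 → slack +2.012/-2.149; half-tol=0.209, Σhalf²=0.670397
  -I: nom -2.200 → Σnom=-93.370; wc +0.370/-0.370 → slack +2.382/-2.519; half-tol=0.370, Σhalf²=0.807297
Nominal = -93.370. Worst-case = [-93.370 - 2.519, -93.370 + 2.382] = [-95.889, -90.988]. RSS = √0.807297 = 0.898.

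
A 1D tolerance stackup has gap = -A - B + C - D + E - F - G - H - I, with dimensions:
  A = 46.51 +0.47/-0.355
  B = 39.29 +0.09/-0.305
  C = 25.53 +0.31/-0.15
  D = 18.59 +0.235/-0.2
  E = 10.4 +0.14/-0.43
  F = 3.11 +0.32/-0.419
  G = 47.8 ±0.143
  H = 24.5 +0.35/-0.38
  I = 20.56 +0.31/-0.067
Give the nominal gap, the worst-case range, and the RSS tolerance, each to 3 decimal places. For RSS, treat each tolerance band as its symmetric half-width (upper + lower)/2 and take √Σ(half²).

nominal=-164.430 wc=[-166.928,-162.111] rss=0.846

Stack each dimension's contribution:
  -A: nom -46.510 → Σnom=-46.510; wc +0.355/-0.470 → slack +0.355/-0.470; half-tol=0.412, Σhalf²=0.170156
  -B: nom -39.290 → Σnom=-85.800; wc +0.305/-0.090 → slack +0.660/-0.560; half-tol=0.198, Σhalf²=0.209162
  +C: nom +25.530 → Σnom=-60.270; wc +0.310/-0.150 → slack +0.970/-0.710; half-tol=0.230, Σhalf²=0.262062
  -D: nom -18.590 → Σnom=-78.860; wc +0.200/-0.235 → slack +1.170/-0.945; half-tol=0.217, Σhalf²=0.309369
  +E: nom +10.400 → Σnom=-68.460; wc +0.140/-0.430 → slack +1.310/-1.375; half-tol=0.285, Σhalf²=0.390594
  -F: nom -3.110 → Σnom=-71.570; wc +0.419/-0.320 → slack +1.729/-1.695; half-tol=0.369, Σhalf²=0.527124
  -G: nom -47.800 → Σnom=-119.370; wc +0.143/-0.143 → slack +1.872/-1.838; half-tol=0.143, Σhalf²=0.547573
  -H: nom -24.500 → Σnom=-143.870; wc +0.380/-0.350 → slack +2.252/-2.188; half-tol=0.365, Σhalf²=0.680798
  -I: nom -20.560 → Σnom=-164.430; wc +0.067/-0.310 → slack +2.319/-2.498; half-tol=0.189, Σhalf²=0.716330
Nominal = -164.430. Worst-case = [-164.430 - 2.498, -164.430 + 2.319] = [-166.928, -162.111]. RSS = √0.716330 = 0.846.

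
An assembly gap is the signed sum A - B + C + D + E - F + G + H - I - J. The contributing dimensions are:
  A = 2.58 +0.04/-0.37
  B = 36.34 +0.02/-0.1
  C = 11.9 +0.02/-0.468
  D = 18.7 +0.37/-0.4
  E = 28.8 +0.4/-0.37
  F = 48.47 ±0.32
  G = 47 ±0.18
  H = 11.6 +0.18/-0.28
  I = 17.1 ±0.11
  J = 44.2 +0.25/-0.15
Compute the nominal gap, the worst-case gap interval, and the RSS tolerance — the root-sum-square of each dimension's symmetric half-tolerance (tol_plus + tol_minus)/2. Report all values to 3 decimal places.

Stack each dimension's contribution:
  +A: nom +2.580 → Σnom=2.580; wc +0.040/-0.370 → slack +0.040/-0.370; half-tol=0.205, Σhalf²=0.042025
  -B: nom -36.340 → Σnom=-33.760; wc +0.100/-0.020 → slack +0.140/-0.390; half-tol=0.060, Σhalf²=0.045625
  +C: nom +11.900 → Σnom=-21.860; wc +0.020/-0.468 → slack +0.160/-0.858; half-tol=0.244, Σhalf²=0.105161
  +D: nom +18.700 → Σnom=-3.160; wc +0.370/-0.400 → slack +0.530/-1.258; half-tol=0.385, Σhalf²=0.253386
  +E: nom +28.800 → Σnom=25.640; wc +0.400/-0.370 → slack +0.930/-1.628; half-tol=0.385, Σhalf²=0.401611
  -F: nom -48.470 → Σnom=-22.830; wc +0.320/-0.320 → slack +1.250/-1.948; half-tol=0.320, Σhalf²=0.504011
  +G: nom +47.000 → Σnom=24.170; wc +0.180/-0.180 → slack +1.430/-2.128; half-tol=0.180, Σhalf²=0.536411
  +H: nom +11.600 → Σnom=35.770; wc +0.180/-0.280 → slack +1.610/-2.408; half-tol=0.230, Σhalf²=0.589311
  -I: nom -17.100 → Σnom=18.670; wc +0.110/-0.110 → slack +1.720/-2.518; half-tol=0.110, Σhalf²=0.601411
  -J: nom -44.200 → Σnom=-25.530; wc +0.150/-0.250 → slack +1.870/-2.768; half-tol=0.200, Σhalf²=0.641411
Nominal = -25.530. Worst-case = [-25.530 - 2.768, -25.530 + 1.870] = [-28.298, -23.660]. RSS = √0.641411 = 0.801.

nominal=-25.530 wc=[-28.298,-23.660] rss=0.801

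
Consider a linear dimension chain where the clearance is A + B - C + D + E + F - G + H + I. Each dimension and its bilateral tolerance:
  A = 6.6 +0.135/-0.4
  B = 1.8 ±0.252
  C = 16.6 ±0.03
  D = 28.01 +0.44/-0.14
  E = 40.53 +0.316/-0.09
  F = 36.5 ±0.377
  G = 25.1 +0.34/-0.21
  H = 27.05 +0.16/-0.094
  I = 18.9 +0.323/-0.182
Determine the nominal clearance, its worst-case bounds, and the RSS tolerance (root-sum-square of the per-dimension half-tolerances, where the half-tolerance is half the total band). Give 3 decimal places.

Stack each dimension's contribution:
  +A: nom +6.600 → Σnom=6.600; wc +0.135/-0.400 → slack +0.135/-0.400; half-tol=0.268, Σhalf²=0.071556
  +B: nom +1.800 → Σnom=8.400; wc +0.252/-0.252 → slack +0.387/-0.652; half-tol=0.252, Σhalf²=0.135060
  -C: nom -16.600 → Σnom=-8.200; wc +0.030/-0.030 → slack +0.417/-0.682; half-tol=0.030, Σhalf²=0.135960
  +D: nom +28.010 → Σnom=19.810; wc +0.440/-0.140 → slack +0.857/-0.822; half-tol=0.290, Σhalf²=0.220060
  +E: nom +40.530 → Σnom=60.340; wc +0.316/-0.090 → slack +1.173/-0.912; half-tol=0.203, Σhalf²=0.261269
  +F: nom +36.500 → Σnom=96.840; wc +0.377/-0.377 → slack +1.550/-1.289; half-tol=0.377, Σhalf²=0.403398
  -G: nom -25.100 → Σnom=71.740; wc +0.210/-0.340 → slack +1.760/-1.629; half-tol=0.275, Σhalf²=0.479023
  +H: nom +27.050 → Σnom=98.790; wc +0.160/-0.094 → slack +1.920/-1.723; half-tol=0.127, Σhalf²=0.495152
  +I: nom +18.900 → Σnom=117.690; wc +0.323/-0.182 → slack +2.243/-1.905; half-tol=0.253, Σhalf²=0.558909
Nominal = 117.690. Worst-case = [117.690 - 1.905, 117.690 + 2.243] = [115.785, 119.933]. RSS = √0.558909 = 0.748.

nominal=117.690 wc=[115.785,119.933] rss=0.748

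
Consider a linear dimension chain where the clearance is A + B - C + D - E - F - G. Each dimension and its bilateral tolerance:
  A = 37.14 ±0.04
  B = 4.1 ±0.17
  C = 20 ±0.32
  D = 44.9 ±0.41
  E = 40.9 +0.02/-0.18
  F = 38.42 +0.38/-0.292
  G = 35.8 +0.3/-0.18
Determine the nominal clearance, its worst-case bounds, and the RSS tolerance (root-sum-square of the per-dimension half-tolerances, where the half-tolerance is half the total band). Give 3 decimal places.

nominal=-48.980 wc=[-50.620,-47.388] rss=0.694

Stack each dimension's contribution:
  +A: nom +37.140 → Σnom=37.140; wc +0.040/-0.040 → slack +0.040/-0.040; half-tol=0.040, Σhalf²=0.001600
  +B: nom +4.100 → Σnom=41.240; wc +0.170/-0.170 → slack +0.210/-0.210; half-tol=0.170, Σhalf²=0.030500
  -C: nom -20.000 → Σnom=21.240; wc +0.320/-0.320 → slack +0.530/-0.530; half-tol=0.320, Σhalf²=0.132900
  +D: nom +44.900 → Σnom=66.140; wc +0.410/-0.410 → slack +0.940/-0.940; half-tol=0.410, Σhalf²=0.301000
  -E: nom -40.900 → Σnom=25.240; wc +0.180/-0.020 → slack +1.120/-0.960; half-tol=0.100, Σhalf²=0.311000
  -F: nom -38.420 → Σnom=-13.180; wc +0.292/-0.380 → slack +1.412/-1.340; half-tol=0.336, Σhalf²=0.423896
  -G: nom -35.800 → Σnom=-48.980; wc +0.180/-0.300 → slack +1.592/-1.640; half-tol=0.240, Σhalf²=0.481496
Nominal = -48.980. Worst-case = [-48.980 - 1.640, -48.980 + 1.592] = [-50.620, -47.388]. RSS = √0.481496 = 0.694.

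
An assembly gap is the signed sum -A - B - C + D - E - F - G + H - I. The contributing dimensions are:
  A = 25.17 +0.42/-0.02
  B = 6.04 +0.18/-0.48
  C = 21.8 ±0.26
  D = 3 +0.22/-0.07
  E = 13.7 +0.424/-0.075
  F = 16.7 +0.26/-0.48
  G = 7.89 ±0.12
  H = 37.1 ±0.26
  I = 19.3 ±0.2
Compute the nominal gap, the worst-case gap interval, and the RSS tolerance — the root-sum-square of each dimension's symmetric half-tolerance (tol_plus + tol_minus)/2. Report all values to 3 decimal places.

Stack each dimension's contribution:
  -A: nom -25.170 → Σnom=-25.170; wc +0.020/-0.420 → slack +0.020/-0.420; half-tol=0.220, Σhalf²=0.048400
  -B: nom -6.040 → Σnom=-31.210; wc +0.480/-0.180 → slack +0.500/-0.600; half-tol=0.330, Σhalf²=0.157300
  -C: nom -21.800 → Σnom=-53.010; wc +0.260/-0.260 → slack +0.760/-0.860; half-tol=0.260, Σhalf²=0.224900
  +D: nom +3.000 → Σnom=-50.010; wc +0.220/-0.070 → slack +0.980/-0.930; half-tol=0.145, Σhalf²=0.245925
  -E: nom -13.700 → Σnom=-63.710; wc +0.075/-0.424 → slack +1.055/-1.354; half-tol=0.249, Σhalf²=0.308175
  -F: nom -16.700 → Σnom=-80.410; wc +0.480/-0.260 → slack +1.535/-1.614; half-tol=0.370, Σhalf²=0.445075
  -G: nom -7.890 → Σnom=-88.300; wc +0.120/-0.120 → slack +1.655/-1.734; half-tol=0.120, Σhalf²=0.459475
  +H: nom +37.100 → Σnom=-51.200; wc +0.260/-0.260 → slack +1.915/-1.994; half-tol=0.260, Σhalf²=0.527075
  -I: nom -19.300 → Σnom=-70.500; wc +0.200/-0.200 → slack +2.115/-2.194; half-tol=0.200, Σhalf²=0.567075
Nominal = -70.500. Worst-case = [-70.500 - 2.194, -70.500 + 2.115] = [-72.694, -68.385]. RSS = √0.567075 = 0.753.

nominal=-70.500 wc=[-72.694,-68.385] rss=0.753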